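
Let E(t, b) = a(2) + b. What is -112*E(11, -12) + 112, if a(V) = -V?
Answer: 1680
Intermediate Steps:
E(t, b) = -2 + b (E(t, b) = -1*2 + b = -2 + b)
-112*E(11, -12) + 112 = -112*(-2 - 12) + 112 = -112*(-14) + 112 = 1568 + 112 = 1680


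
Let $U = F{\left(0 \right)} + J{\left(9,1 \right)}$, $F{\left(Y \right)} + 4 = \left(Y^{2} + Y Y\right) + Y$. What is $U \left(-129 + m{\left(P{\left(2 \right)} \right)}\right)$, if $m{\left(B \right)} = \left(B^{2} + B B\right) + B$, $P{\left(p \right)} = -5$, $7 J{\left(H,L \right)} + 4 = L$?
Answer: $372$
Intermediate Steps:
$J{\left(H,L \right)} = - \frac{4}{7} + \frac{L}{7}$
$F{\left(Y \right)} = -4 + Y + 2 Y^{2}$ ($F{\left(Y \right)} = -4 + \left(\left(Y^{2} + Y Y\right) + Y\right) = -4 + \left(\left(Y^{2} + Y^{2}\right) + Y\right) = -4 + \left(2 Y^{2} + Y\right) = -4 + \left(Y + 2 Y^{2}\right) = -4 + Y + 2 Y^{2}$)
$m{\left(B \right)} = B + 2 B^{2}$ ($m{\left(B \right)} = \left(B^{2} + B^{2}\right) + B = 2 B^{2} + B = B + 2 B^{2}$)
$U = - \frac{31}{7}$ ($U = \left(-4 + 0 + 2 \cdot 0^{2}\right) + \left(- \frac{4}{7} + \frac{1}{7} \cdot 1\right) = \left(-4 + 0 + 2 \cdot 0\right) + \left(- \frac{4}{7} + \frac{1}{7}\right) = \left(-4 + 0 + 0\right) - \frac{3}{7} = -4 - \frac{3}{7} = - \frac{31}{7} \approx -4.4286$)
$U \left(-129 + m{\left(P{\left(2 \right)} \right)}\right) = - \frac{31 \left(-129 - 5 \left(1 + 2 \left(-5\right)\right)\right)}{7} = - \frac{31 \left(-129 - 5 \left(1 - 10\right)\right)}{7} = - \frac{31 \left(-129 - -45\right)}{7} = - \frac{31 \left(-129 + 45\right)}{7} = \left(- \frac{31}{7}\right) \left(-84\right) = 372$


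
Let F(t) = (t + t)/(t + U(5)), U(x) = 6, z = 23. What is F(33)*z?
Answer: 506/13 ≈ 38.923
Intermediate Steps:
F(t) = 2*t/(6 + t) (F(t) = (t + t)/(t + 6) = (2*t)/(6 + t) = 2*t/(6 + t))
F(33)*z = (2*33/(6 + 33))*23 = (2*33/39)*23 = (2*33*(1/39))*23 = (22/13)*23 = 506/13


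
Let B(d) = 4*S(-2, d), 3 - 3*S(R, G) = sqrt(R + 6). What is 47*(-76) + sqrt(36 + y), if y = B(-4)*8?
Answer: -3572 + 2*sqrt(105)/3 ≈ -3565.2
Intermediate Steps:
S(R, G) = 1 - sqrt(6 + R)/3 (S(R, G) = 1 - sqrt(R + 6)/3 = 1 - sqrt(6 + R)/3)
B(d) = 4/3 (B(d) = 4*(1 - sqrt(6 - 2)/3) = 4*(1 - sqrt(4)/3) = 4*(1 - 1/3*2) = 4*(1 - 2/3) = 4*(1/3) = 4/3)
y = 32/3 (y = (4/3)*8 = 32/3 ≈ 10.667)
47*(-76) + sqrt(36 + y) = 47*(-76) + sqrt(36 + 32/3) = -3572 + sqrt(140/3) = -3572 + 2*sqrt(105)/3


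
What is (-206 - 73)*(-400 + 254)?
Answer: 40734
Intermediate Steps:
(-206 - 73)*(-400 + 254) = -279*(-146) = 40734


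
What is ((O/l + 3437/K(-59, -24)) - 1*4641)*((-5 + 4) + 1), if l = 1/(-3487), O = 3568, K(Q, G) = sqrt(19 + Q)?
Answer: 0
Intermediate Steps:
l = -1/3487 ≈ -0.00028678
((O/l + 3437/K(-59, -24)) - 1*4641)*((-5 + 4) + 1) = ((3568/(-1/3487) + 3437/(sqrt(19 - 59))) - 1*4641)*((-5 + 4) + 1) = ((3568*(-3487) + 3437/(sqrt(-40))) - 4641)*(-1 + 1) = ((-12441616 + 3437/((2*I*sqrt(10)))) - 4641)*0 = ((-12441616 + 3437*(-I*sqrt(10)/20)) - 4641)*0 = ((-12441616 - 3437*I*sqrt(10)/20) - 4641)*0 = (-12446257 - 3437*I*sqrt(10)/20)*0 = 0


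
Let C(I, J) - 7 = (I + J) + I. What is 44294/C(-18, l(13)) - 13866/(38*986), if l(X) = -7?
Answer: -103756673/84303 ≈ -1230.8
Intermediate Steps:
C(I, J) = 7 + J + 2*I (C(I, J) = 7 + ((I + J) + I) = 7 + (J + 2*I) = 7 + J + 2*I)
44294/C(-18, l(13)) - 13866/(38*986) = 44294/(7 - 7 + 2*(-18)) - 13866/(38*986) = 44294/(7 - 7 - 36) - 13866/37468 = 44294/(-36) - 13866*1/37468 = 44294*(-1/36) - 6933/18734 = -22147/18 - 6933/18734 = -103756673/84303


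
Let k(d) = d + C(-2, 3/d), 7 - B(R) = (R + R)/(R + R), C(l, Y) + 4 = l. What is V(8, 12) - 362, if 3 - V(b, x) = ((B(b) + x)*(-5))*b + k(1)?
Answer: 366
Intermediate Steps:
C(l, Y) = -4 + l
B(R) = 6 (B(R) = 7 - (R + R)/(R + R) = 7 - 2*R/(2*R) = 7 - 2*R*1/(2*R) = 7 - 1*1 = 7 - 1 = 6)
k(d) = -6 + d (k(d) = d + (-4 - 2) = d - 6 = -6 + d)
V(b, x) = 8 - b*(-30 - 5*x) (V(b, x) = 3 - (((6 + x)*(-5))*b + (-6 + 1)) = 3 - ((-30 - 5*x)*b - 5) = 3 - (b*(-30 - 5*x) - 5) = 3 - (-5 + b*(-30 - 5*x)) = 3 + (5 - b*(-30 - 5*x)) = 8 - b*(-30 - 5*x))
V(8, 12) - 362 = (8 + 30*8 + 5*8*12) - 362 = (8 + 240 + 480) - 362 = 728 - 362 = 366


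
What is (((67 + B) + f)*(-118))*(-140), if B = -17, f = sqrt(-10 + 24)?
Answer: 826000 + 16520*sqrt(14) ≈ 8.8781e+5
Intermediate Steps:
f = sqrt(14) ≈ 3.7417
(((67 + B) + f)*(-118))*(-140) = (((67 - 17) + sqrt(14))*(-118))*(-140) = ((50 + sqrt(14))*(-118))*(-140) = (-5900 - 118*sqrt(14))*(-140) = 826000 + 16520*sqrt(14)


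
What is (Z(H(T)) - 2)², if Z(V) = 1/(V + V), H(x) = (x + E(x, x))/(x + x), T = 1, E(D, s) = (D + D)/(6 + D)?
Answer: 121/81 ≈ 1.4938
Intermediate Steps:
E(D, s) = 2*D/(6 + D) (E(D, s) = (2*D)/(6 + D) = 2*D/(6 + D))
H(x) = (x + 2*x/(6 + x))/(2*x) (H(x) = (x + 2*x/(6 + x))/(x + x) = (x + 2*x/(6 + x))/((2*x)) = (x + 2*x/(6 + x))*(1/(2*x)) = (x + 2*x/(6 + x))/(2*x))
Z(V) = 1/(2*V)
(Z(H(T)) - 2)² = (1/(2*(((8 + 1)/(2*(6 + 1))))) - 2)² = (1/(2*(((½)*9/7))) - 2)² = (1/(2*(((½)*(⅐)*9))) - 2)² = (1/(2*(9/14)) - 2)² = ((½)*(14/9) - 2)² = (7/9 - 2)² = (-11/9)² = 121/81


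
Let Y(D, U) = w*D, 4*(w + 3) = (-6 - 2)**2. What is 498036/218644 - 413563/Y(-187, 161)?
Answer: 22908448522/132880891 ≈ 172.40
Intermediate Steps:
w = 13 (w = -3 + (-6 - 2)**2/4 = -3 + (1/4)*(-8)**2 = -3 + (1/4)*64 = -3 + 16 = 13)
Y(D, U) = 13*D
498036/218644 - 413563/Y(-187, 161) = 498036/218644 - 413563/(13*(-187)) = 498036*(1/218644) - 413563/(-2431) = 124509/54661 - 413563*(-1/2431) = 124509/54661 + 413563/2431 = 22908448522/132880891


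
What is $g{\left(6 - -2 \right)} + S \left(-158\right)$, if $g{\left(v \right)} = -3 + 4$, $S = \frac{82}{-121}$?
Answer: $\frac{13077}{121} \approx 108.07$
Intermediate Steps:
$S = - \frac{82}{121}$ ($S = 82 \left(- \frac{1}{121}\right) = - \frac{82}{121} \approx -0.67769$)
$g{\left(v \right)} = 1$
$g{\left(6 - -2 \right)} + S \left(-158\right) = 1 - - \frac{12956}{121} = 1 + \frac{12956}{121} = \frac{13077}{121}$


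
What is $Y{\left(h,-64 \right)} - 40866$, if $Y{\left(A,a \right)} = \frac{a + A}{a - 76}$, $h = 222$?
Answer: $- \frac{2860699}{70} \approx -40867.0$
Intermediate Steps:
$Y{\left(A,a \right)} = \frac{A + a}{-76 + a}$
$Y{\left(h,-64 \right)} - 40866 = \frac{222 - 64}{-76 - 64} - 40866 = \frac{1}{-140} \cdot 158 - 40866 = \left(- \frac{1}{140}\right) 158 - 40866 = - \frac{79}{70} - 40866 = - \frac{2860699}{70}$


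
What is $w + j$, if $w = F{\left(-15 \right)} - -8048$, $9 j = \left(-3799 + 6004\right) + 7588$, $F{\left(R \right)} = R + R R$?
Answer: $\frac{84115}{9} \approx 9346.1$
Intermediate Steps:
$F{\left(R \right)} = R + R^{2}$
$j = \frac{9793}{9}$ ($j = \frac{\left(-3799 + 6004\right) + 7588}{9} = \frac{2205 + 7588}{9} = \frac{1}{9} \cdot 9793 = \frac{9793}{9} \approx 1088.1$)
$w = 8258$ ($w = - 15 \left(1 - 15\right) - -8048 = \left(-15\right) \left(-14\right) + 8048 = 210 + 8048 = 8258$)
$w + j = 8258 + \frac{9793}{9} = \frac{84115}{9}$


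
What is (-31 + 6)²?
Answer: 625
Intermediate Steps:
(-31 + 6)² = (-25)² = 625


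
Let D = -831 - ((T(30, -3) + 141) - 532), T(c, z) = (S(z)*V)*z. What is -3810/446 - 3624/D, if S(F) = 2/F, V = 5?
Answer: -8183/16725 ≈ -0.48927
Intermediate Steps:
T(c, z) = 10 (T(c, z) = ((2/z)*5)*z = (10/z)*z = 10)
D = -450 (D = -831 - ((10 + 141) - 532) = -831 - (151 - 532) = -831 - 1*(-381) = -831 + 381 = -450)
-3810/446 - 3624/D = -3810/446 - 3624/(-450) = -3810*1/446 - 3624*(-1/450) = -1905/223 + 604/75 = -8183/16725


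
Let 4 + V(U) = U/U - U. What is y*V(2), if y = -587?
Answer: 2935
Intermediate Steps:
V(U) = -3 - U (V(U) = -4 + (U/U - U) = -4 + (1 - U) = -3 - U)
y*V(2) = -587*(-3 - 1*2) = -587*(-3 - 2) = -587*(-5) = 2935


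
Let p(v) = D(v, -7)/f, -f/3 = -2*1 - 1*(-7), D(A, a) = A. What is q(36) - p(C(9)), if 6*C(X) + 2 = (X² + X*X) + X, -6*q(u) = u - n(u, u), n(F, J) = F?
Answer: 169/90 ≈ 1.8778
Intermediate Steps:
q(u) = 0 (q(u) = -(u - u)/6 = -⅙*0 = 0)
f = -15 (f = -3*(-2*1 - 1*(-7)) = -3*(-2 + 7) = -3*5 = -15)
C(X) = -⅓ + X²/3 + X/6 (C(X) = -⅓ + ((X² + X*X) + X)/6 = -⅓ + ((X² + X²) + X)/6 = -⅓ + (2*X² + X)/6 = -⅓ + (X + 2*X²)/6 = -⅓ + (X²/3 + X/6) = -⅓ + X²/3 + X/6)
p(v) = -v/15 (p(v) = v/(-15) = v*(-1/15) = -v/15)
q(36) - p(C(9)) = 0 - (-1)*(-⅓ + (⅓)*9² + (⅙)*9)/15 = 0 - (-1)*(-⅓ + (⅓)*81 + 3/2)/15 = 0 - (-1)*(-⅓ + 27 + 3/2)/15 = 0 - (-1)*169/(15*6) = 0 - 1*(-169/90) = 0 + 169/90 = 169/90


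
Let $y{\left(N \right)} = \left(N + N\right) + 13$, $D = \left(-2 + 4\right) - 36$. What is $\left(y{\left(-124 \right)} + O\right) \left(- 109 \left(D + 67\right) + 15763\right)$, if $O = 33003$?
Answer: $398655488$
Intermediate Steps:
$D = -34$ ($D = 2 - 36 = -34$)
$y{\left(N \right)} = 13 + 2 N$ ($y{\left(N \right)} = 2 N + 13 = 13 + 2 N$)
$\left(y{\left(-124 \right)} + O\right) \left(- 109 \left(D + 67\right) + 15763\right) = \left(\left(13 + 2 \left(-124\right)\right) + 33003\right) \left(- 109 \left(-34 + 67\right) + 15763\right) = \left(\left(13 - 248\right) + 33003\right) \left(\left(-109\right) 33 + 15763\right) = \left(-235 + 33003\right) \left(-3597 + 15763\right) = 32768 \cdot 12166 = 398655488$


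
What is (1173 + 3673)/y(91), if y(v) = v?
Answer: 4846/91 ≈ 53.253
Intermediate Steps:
(1173 + 3673)/y(91) = (1173 + 3673)/91 = 4846*(1/91) = 4846/91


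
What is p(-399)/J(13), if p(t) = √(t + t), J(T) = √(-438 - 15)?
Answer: √40166/151 ≈ 1.3272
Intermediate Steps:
J(T) = I*√453 (J(T) = √(-453) = I*√453)
p(t) = √2*√t (p(t) = √(2*t) = √2*√t)
p(-399)/J(13) = (√2*√(-399))/((I*√453)) = (√2*(I*√399))*(-I*√453/453) = (I*√798)*(-I*√453/453) = √40166/151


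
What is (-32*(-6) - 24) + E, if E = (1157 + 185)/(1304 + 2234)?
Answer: 4883/29 ≈ 168.38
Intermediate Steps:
E = 11/29 (E = 1342/3538 = 1342*(1/3538) = 11/29 ≈ 0.37931)
(-32*(-6) - 24) + E = (-32*(-6) - 24) + 11/29 = (192 - 24) + 11/29 = 168 + 11/29 = 4883/29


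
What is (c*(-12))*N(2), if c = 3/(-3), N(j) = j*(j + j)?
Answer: 96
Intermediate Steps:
N(j) = 2*j² (N(j) = j*(2*j) = 2*j²)
c = -1 (c = 3*(-⅓) = -1)
(c*(-12))*N(2) = (-1*(-12))*(2*2²) = 12*(2*4) = 12*8 = 96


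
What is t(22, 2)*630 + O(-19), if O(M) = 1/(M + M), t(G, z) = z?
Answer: 47879/38 ≈ 1260.0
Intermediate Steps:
O(M) = 1/(2*M)
t(22, 2)*630 + O(-19) = 2*630 + (1/2)/(-19) = 1260 + (1/2)*(-1/19) = 1260 - 1/38 = 47879/38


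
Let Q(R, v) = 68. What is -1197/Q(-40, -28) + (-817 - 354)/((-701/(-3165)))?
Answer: -252861717/47668 ≈ -5304.6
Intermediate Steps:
-1197/Q(-40, -28) + (-817 - 354)/((-701/(-3165))) = -1197/68 + (-817 - 354)/((-701/(-3165))) = -1197*1/68 - 1171/((-701*(-1/3165))) = -1197/68 - 1171/701/3165 = -1197/68 - 1171*3165/701 = -1197/68 - 3706215/701 = -252861717/47668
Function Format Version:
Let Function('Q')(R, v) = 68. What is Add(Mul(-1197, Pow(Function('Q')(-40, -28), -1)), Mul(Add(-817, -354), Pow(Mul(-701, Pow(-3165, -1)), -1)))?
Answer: Rational(-252861717, 47668) ≈ -5304.6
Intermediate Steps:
Add(Mul(-1197, Pow(Function('Q')(-40, -28), -1)), Mul(Add(-817, -354), Pow(Mul(-701, Pow(-3165, -1)), -1))) = Add(Mul(-1197, Pow(68, -1)), Mul(Add(-817, -354), Pow(Mul(-701, Pow(-3165, -1)), -1))) = Add(Mul(-1197, Rational(1, 68)), Mul(-1171, Pow(Mul(-701, Rational(-1, 3165)), -1))) = Add(Rational(-1197, 68), Mul(-1171, Pow(Rational(701, 3165), -1))) = Add(Rational(-1197, 68), Mul(-1171, Rational(3165, 701))) = Add(Rational(-1197, 68), Rational(-3706215, 701)) = Rational(-252861717, 47668)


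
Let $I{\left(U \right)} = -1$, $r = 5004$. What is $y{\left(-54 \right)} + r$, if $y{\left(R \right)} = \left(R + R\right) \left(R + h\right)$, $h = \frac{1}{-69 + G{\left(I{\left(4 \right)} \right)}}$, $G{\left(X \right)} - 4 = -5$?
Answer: $\frac{379314}{35} \approx 10838.0$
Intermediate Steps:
$G{\left(X \right)} = -1$ ($G{\left(X \right)} = 4 - 5 = -1$)
$h = - \frac{1}{70}$ ($h = \frac{1}{-69 - 1} = \frac{1}{-70} = - \frac{1}{70} \approx -0.014286$)
$y{\left(R \right)} = 2 R \left(- \frac{1}{70} + R\right)$ ($y{\left(R \right)} = \left(R + R\right) \left(R - \frac{1}{70}\right) = 2 R \left(- \frac{1}{70} + R\right)$)
$y{\left(-54 \right)} + r = \frac{1}{35} \left(-54\right) \left(-1 + 70 \left(-54\right)\right) + 5004 = \frac{1}{35} \left(-54\right) \left(-1 - 3780\right) + 5004 = \frac{1}{35} \left(-54\right) \left(-3781\right) + 5004 = \frac{204174}{35} + 5004 = \frac{379314}{35}$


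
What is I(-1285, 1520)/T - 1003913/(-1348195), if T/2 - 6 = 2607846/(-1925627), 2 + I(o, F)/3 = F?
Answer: 1973449246644571/4020279740540 ≈ 490.87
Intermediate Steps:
I(o, F) = -6 + 3*F
T = 17891832/1925627 (T = 12 + 2*(2607846/(-1925627)) = 12 + 2*(2607846*(-1/1925627)) = 12 + 2*(-2607846/1925627) = 12 - 5215692/1925627 = 17891832/1925627 ≈ 9.2914)
I(-1285, 1520)/T - 1003913/(-1348195) = (-6 + 3*1520)/(17891832/1925627) - 1003913/(-1348195) = (-6 + 4560)*(1925627/17891832) - 1003913*(-1/1348195) = 4554*(1925627/17891832) + 1003913/1348195 = 1461550893/2981972 + 1003913/1348195 = 1973449246644571/4020279740540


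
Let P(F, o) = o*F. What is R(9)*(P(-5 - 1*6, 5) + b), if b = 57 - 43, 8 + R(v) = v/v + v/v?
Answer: 246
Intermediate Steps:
R(v) = -6 (R(v) = -8 + (v/v + v/v) = -8 + (1 + 1) = -8 + 2 = -6)
b = 14
P(F, o) = F*o
R(9)*(P(-5 - 1*6, 5) + b) = -6*((-5 - 1*6)*5 + 14) = -6*((-5 - 6)*5 + 14) = -6*(-11*5 + 14) = -6*(-55 + 14) = -6*(-41) = 246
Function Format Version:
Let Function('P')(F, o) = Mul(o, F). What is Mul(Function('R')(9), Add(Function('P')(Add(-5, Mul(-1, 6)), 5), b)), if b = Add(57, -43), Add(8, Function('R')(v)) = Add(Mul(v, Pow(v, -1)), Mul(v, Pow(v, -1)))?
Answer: 246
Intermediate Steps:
Function('R')(v) = -6 (Function('R')(v) = Add(-8, Add(Mul(v, Pow(v, -1)), Mul(v, Pow(v, -1)))) = Add(-8, Add(1, 1)) = Add(-8, 2) = -6)
b = 14
Function('P')(F, o) = Mul(F, o)
Mul(Function('R')(9), Add(Function('P')(Add(-5, Mul(-1, 6)), 5), b)) = Mul(-6, Add(Mul(Add(-5, Mul(-1, 6)), 5), 14)) = Mul(-6, Add(Mul(Add(-5, -6), 5), 14)) = Mul(-6, Add(Mul(-11, 5), 14)) = Mul(-6, Add(-55, 14)) = Mul(-6, -41) = 246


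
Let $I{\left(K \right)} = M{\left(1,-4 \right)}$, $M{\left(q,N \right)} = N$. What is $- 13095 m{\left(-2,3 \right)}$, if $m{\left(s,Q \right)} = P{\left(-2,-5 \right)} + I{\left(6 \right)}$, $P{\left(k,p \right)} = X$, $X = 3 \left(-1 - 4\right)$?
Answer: $248805$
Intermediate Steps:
$X = -15$ ($X = 3 \left(-5\right) = -15$)
$P{\left(k,p \right)} = -15$
$I{\left(K \right)} = -4$
$m{\left(s,Q \right)} = -19$ ($m{\left(s,Q \right)} = -15 - 4 = -19$)
$- 13095 m{\left(-2,3 \right)} = \left(-13095\right) \left(-19\right) = 248805$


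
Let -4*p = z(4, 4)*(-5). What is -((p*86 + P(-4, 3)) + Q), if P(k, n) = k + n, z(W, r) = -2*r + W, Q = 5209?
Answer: -4778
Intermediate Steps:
z(W, r) = W - 2*r
p = -5 (p = -(4 - 2*4)*(-5)/4 = -(4 - 8)*(-5)/4 = -(-1)*(-5) = -1/4*20 = -5)
-((p*86 + P(-4, 3)) + Q) = -((-5*86 + (-4 + 3)) + 5209) = -((-430 - 1) + 5209) = -(-431 + 5209) = -1*4778 = -4778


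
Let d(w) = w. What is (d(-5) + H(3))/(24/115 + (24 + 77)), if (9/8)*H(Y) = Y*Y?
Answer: 345/11639 ≈ 0.029642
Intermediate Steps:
H(Y) = 8*Y²/9 (H(Y) = 8*(Y*Y)/9 = 8*Y²/9)
(d(-5) + H(3))/(24/115 + (24 + 77)) = (-5 + (8/9)*3²)/(24/115 + (24 + 77)) = (-5 + (8/9)*9)/(24*(1/115) + 101) = (-5 + 8)/(24/115 + 101) = 3/(11639/115) = 3*(115/11639) = 345/11639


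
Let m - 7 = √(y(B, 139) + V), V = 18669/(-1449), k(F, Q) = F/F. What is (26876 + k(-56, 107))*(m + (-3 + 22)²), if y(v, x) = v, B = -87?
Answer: 9890736 + 17918*I*√118887/23 ≈ 9.8907e+6 + 2.6861e+5*I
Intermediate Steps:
k(F, Q) = 1
V = -889/69 (V = 18669*(-1/1449) = -889/69 ≈ -12.884)
m = 7 + 2*I*√118887/69 (m = 7 + √(-87 - 889/69) = 7 + √(-6892/69) = 7 + 2*I*√118887/69 ≈ 7.0 + 9.9942*I)
(26876 + k(-56, 107))*(m + (-3 + 22)²) = (26876 + 1)*((7 + 2*I*√118887/69) + (-3 + 22)²) = 26877*((7 + 2*I*√118887/69) + 19²) = 26877*((7 + 2*I*√118887/69) + 361) = 26877*(368 + 2*I*√118887/69) = 9890736 + 17918*I*√118887/23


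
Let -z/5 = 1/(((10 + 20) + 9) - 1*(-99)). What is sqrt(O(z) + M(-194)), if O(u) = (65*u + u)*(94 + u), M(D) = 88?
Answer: I*sqrt(2603238)/138 ≈ 11.692*I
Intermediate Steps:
z = -5/138 (z = -5/(((10 + 20) + 9) - 1*(-99)) = -5/((30 + 9) + 99) = -5/(39 + 99) = -5/138 ≈ -0.036232)
O(u) = 66*u*(94 + u) (O(u) = (66*u)*(94 + u) = 66*u*(94 + u))
sqrt(O(z) + M(-194)) = sqrt(66*(-5/138)*(94 - 5/138) + 88) = sqrt(66*(-5/138)*(12967/138) + 88) = sqrt(-713185/3174 + 88) = sqrt(-433873/3174) = I*sqrt(2603238)/138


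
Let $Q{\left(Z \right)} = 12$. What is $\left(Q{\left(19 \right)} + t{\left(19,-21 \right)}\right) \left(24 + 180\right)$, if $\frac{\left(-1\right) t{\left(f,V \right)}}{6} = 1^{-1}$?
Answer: $1224$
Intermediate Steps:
$t{\left(f,V \right)} = -6$ ($t{\left(f,V \right)} = - \frac{6}{1} = \left(-6\right) 1 = -6$)
$\left(Q{\left(19 \right)} + t{\left(19,-21 \right)}\right) \left(24 + 180\right) = \left(12 - 6\right) \left(24 + 180\right) = 6 \cdot 204 = 1224$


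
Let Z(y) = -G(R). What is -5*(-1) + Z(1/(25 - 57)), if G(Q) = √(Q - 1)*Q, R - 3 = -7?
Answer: 5 + 4*I*√5 ≈ 5.0 + 8.9443*I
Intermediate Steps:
R = -4 (R = 3 - 7 = -4)
G(Q) = Q*√(-1 + Q) (G(Q) = √(-1 + Q)*Q = Q*√(-1 + Q))
Z(y) = 4*I*√5 (Z(y) = -(-4)*√(-1 - 4) = -(-4)*√(-5) = -(-4)*I*√5 = 4*I*√5)
-5*(-1) + Z(1/(25 - 57)) = -5*(-1) + 4*I*√5 = 5 + 4*I*√5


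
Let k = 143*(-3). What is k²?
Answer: 184041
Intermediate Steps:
k = -429
k² = (-429)² = 184041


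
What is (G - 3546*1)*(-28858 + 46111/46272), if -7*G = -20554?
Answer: 1424734439755/80976 ≈ 1.7595e+7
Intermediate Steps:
G = 20554/7 (G = -⅐*(-20554) = 20554/7 ≈ 2936.3)
(G - 3546*1)*(-28858 + 46111/46272) = (20554/7 - 3546*1)*(-28858 + 46111/46272) = (20554/7 - 3546)*(-28858 + 46111*(1/46272)) = -4268*(-28858 + 46111/46272)/7 = -4268/7*(-1335271265/46272) = 1424734439755/80976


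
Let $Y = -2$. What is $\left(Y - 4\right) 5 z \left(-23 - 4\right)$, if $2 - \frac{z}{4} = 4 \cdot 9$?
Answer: $-110160$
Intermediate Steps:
$z = -136$ ($z = 8 - 4 \cdot 4 \cdot 9 = 8 - 144 = -136$)
$\left(Y - 4\right) 5 z \left(-23 - 4\right) = \left(-2 - 4\right) 5 \left(-136\right) \left(-23 - 4\right) = \left(-6\right) 5 \left(-136\right) \left(-23 - 4\right) = \left(-30\right) \left(-136\right) \left(-27\right) = 4080 \left(-27\right) = -110160$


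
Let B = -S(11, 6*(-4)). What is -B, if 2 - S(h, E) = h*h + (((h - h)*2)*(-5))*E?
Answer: -119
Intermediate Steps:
S(h, E) = 2 - h² (S(h, E) = 2 - (h*h + (((h - h)*2)*(-5))*E) = 2 - (h² + ((0*2)*(-5))*E) = 2 - (h² + (0*(-5))*E) = 2 - (h² + 0*E) = 2 - (h² + 0) = 2 - h²)
B = 119 (B = -(2 - 1*11²) = -(2 - 1*121) = -(2 - 121) = -1*(-119) = 119)
-B = -1*119 = -119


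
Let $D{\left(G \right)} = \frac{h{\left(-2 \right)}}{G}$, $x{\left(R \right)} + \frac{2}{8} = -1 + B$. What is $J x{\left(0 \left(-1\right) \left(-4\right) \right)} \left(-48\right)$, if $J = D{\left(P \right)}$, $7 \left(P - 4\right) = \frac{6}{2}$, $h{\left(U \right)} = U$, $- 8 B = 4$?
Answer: $- \frac{1176}{31} \approx -37.935$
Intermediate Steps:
$B = - \frac{1}{2}$ ($B = \left(- \frac{1}{8}\right) 4 = - \frac{1}{2} \approx -0.5$)
$P = \frac{31}{7}$ ($P = 4 + \frac{6 \cdot \frac{1}{2}}{7} = 4 + \frac{1}{7} \cdot 3 = 4 + \frac{3}{7} = \frac{31}{7} \approx 4.4286$)
$x{\left(R \right)} = - \frac{7}{4}$ ($x{\left(R \right)} = - \frac{1}{4} - \frac{3}{2} = - \frac{7}{4}$)
$D{\left(G \right)} = - \frac{2}{G}$
$J = - \frac{14}{31}$ ($J = - \frac{2}{\frac{31}{7}} = \left(-2\right) \frac{7}{31} = - \frac{14}{31} \approx -0.45161$)
$J x{\left(0 \left(-1\right) \left(-4\right) \right)} \left(-48\right) = \left(- \frac{14}{31}\right) \left(- \frac{7}{4}\right) \left(-48\right) = \frac{49}{62} \left(-48\right) = - \frac{1176}{31}$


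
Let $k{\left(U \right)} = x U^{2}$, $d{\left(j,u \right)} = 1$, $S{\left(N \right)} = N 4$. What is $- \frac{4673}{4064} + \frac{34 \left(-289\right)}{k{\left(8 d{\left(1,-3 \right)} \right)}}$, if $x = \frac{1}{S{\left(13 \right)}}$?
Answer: $- \frac{32450125}{4064} \approx -7984.8$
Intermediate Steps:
$S{\left(N \right)} = 4 N$
$x = \frac{1}{52}$ ($x = \frac{1}{4 \cdot 13} = \frac{1}{52} \approx 0.019231$)
$k{\left(U \right)} = \frac{U^{2}}{52}$
$- \frac{4673}{4064} + \frac{34 \left(-289\right)}{k{\left(8 d{\left(1,-3 \right)} \right)}} = - \frac{4673}{4064} + \frac{34 \left(-289\right)}{\frac{1}{52} \left(8 \cdot 1\right)^{2}} = \left(-4673\right) \frac{1}{4064} - \frac{9826}{\frac{1}{52} \cdot 8^{2}} = - \frac{4673}{4064} - \frac{9826}{\frac{1}{52} \cdot 64} = - \frac{4673}{4064} - \frac{9826}{\frac{16}{13}} = - \frac{4673}{4064} - \frac{63869}{8} = - \frac{32450125}{4064}$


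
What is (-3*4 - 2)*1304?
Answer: -18256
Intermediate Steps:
(-3*4 - 2)*1304 = (-12 - 2)*1304 = -14*1304 = -18256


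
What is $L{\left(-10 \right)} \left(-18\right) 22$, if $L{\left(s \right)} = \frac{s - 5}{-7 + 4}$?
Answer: $-1980$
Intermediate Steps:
$L{\left(s \right)} = \frac{5}{3} - \frac{s}{3}$ ($L{\left(s \right)} = \frac{-5 + s}{-3} = \left(-5 + s\right) \left(- \frac{1}{3}\right) = \frac{5}{3} - \frac{s}{3}$)
$L{\left(-10 \right)} \left(-18\right) 22 = \left(\frac{5}{3} - - \frac{10}{3}\right) \left(-18\right) 22 = \left(\frac{5}{3} + \frac{10}{3}\right) \left(-18\right) 22 = 5 \left(-18\right) 22 = \left(-90\right) 22 = -1980$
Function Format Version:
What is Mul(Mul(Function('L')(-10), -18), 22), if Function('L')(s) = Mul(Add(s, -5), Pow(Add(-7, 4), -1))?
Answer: -1980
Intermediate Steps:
Function('L')(s) = Add(Rational(5, 3), Mul(Rational(-1, 3), s)) (Function('L')(s) = Mul(Add(-5, s), Pow(-3, -1)) = Mul(Add(-5, s), Rational(-1, 3)) = Add(Rational(5, 3), Mul(Rational(-1, 3), s)))
Mul(Mul(Function('L')(-10), -18), 22) = Mul(Mul(Add(Rational(5, 3), Mul(Rational(-1, 3), -10)), -18), 22) = Mul(Mul(Add(Rational(5, 3), Rational(10, 3)), -18), 22) = Mul(Mul(5, -18), 22) = Mul(-90, 22) = -1980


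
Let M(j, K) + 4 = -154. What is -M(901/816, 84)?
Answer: 158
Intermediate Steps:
M(j, K) = -158 (M(j, K) = -4 - 154 = -158)
-M(901/816, 84) = -1*(-158) = 158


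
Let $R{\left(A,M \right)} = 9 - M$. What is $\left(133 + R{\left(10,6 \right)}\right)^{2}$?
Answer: $18496$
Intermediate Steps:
$\left(133 + R{\left(10,6 \right)}\right)^{2} = \left(133 + \left(9 - 6\right)\right)^{2} = \left(133 + 3\right)^{2} = 136^{2} = 18496$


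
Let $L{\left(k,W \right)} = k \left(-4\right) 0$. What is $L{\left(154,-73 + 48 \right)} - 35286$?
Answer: $-35286$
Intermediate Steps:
$L{\left(k,W \right)} = 0$ ($L{\left(k,W \right)} = - 4 k 0 = 0$)
$L{\left(154,-73 + 48 \right)} - 35286 = 0 - 35286 = -35286$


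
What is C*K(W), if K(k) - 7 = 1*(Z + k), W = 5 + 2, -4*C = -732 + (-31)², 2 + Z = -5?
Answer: -1603/4 ≈ -400.75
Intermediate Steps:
Z = -7 (Z = -2 - 5 = -7)
C = -229/4 (C = -(-732 + (-31)²)/4 = -(-732 + 961)/4 = -¼*229 = -229/4 ≈ -57.250)
W = 7
K(k) = k (K(k) = 7 + 1*(-7 + k) = 7 + (-7 + k) = k)
C*K(W) = -229/4*7 = -1603/4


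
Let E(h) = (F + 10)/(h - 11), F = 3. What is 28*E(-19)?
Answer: -182/15 ≈ -12.133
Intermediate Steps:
E(h) = 13/(-11 + h) (E(h) = (3 + 10)/(h - 11) = 13/(-11 + h))
28*E(-19) = 28*(13/(-11 - 19)) = 28*(13/(-30)) = 28*(13*(-1/30)) = 28*(-13/30) = -182/15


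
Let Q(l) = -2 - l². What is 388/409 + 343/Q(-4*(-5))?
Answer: 15689/164418 ≈ 0.095421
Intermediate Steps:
388/409 + 343/Q(-4*(-5)) = 388/409 + 343/(-2 - (-4*(-5))²) = 388*(1/409) + 343/(-2 - 1*20²) = 388/409 + 343/(-2 - 1*400) = 388/409 + 343/(-2 - 400) = 388/409 + 343/(-402) = 388/409 + 343*(-1/402) = 388/409 - 343/402 = 15689/164418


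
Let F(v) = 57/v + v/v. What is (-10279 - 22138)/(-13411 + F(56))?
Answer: 1815352/750903 ≈ 2.4176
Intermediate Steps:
F(v) = 1 + 57/v (F(v) = 57/v + 1 = 1 + 57/v)
(-10279 - 22138)/(-13411 + F(56)) = (-10279 - 22138)/(-13411 + (57 + 56)/56) = -32417/(-13411 + (1/56)*113) = -32417/(-13411 + 113/56) = -32417/(-750903/56) = -32417*(-56/750903) = 1815352/750903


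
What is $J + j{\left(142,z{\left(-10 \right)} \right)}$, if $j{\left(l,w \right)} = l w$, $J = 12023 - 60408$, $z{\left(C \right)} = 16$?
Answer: $-46113$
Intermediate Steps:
$J = -48385$
$J + j{\left(142,z{\left(-10 \right)} \right)} = -48385 + 142 \cdot 16 = -48385 + 2272 = -46113$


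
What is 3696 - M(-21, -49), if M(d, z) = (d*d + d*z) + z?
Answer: 2275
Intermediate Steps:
M(d, z) = z + d² + d*z (M(d, z) = (d² + d*z) + z = z + d² + d*z)
3696 - M(-21, -49) = 3696 - (-49 + (-21)² - 21*(-49)) = 3696 - (-49 + 441 + 1029) = 3696 - 1*1421 = 3696 - 1421 = 2275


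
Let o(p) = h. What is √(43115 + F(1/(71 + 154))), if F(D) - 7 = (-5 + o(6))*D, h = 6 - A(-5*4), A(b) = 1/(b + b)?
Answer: √3880980410/300 ≈ 207.66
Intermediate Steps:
A(b) = 1/(2*b)
h = 241/40 (h = 6 - 1/(2*((-5*4))) = 6 - 1/(2*(-20)) = 6 - (-1)/(2*20) = 6 - 1*(-1/40) = 6 + 1/40 = 241/40 ≈ 6.0250)
o(p) = 241/40
F(D) = 7 + 41*D/40 (F(D) = 7 + (-5 + 241/40)*D = 7 + 41*D/40)
√(43115 + F(1/(71 + 154))) = √(43115 + (7 + 41/(40*(71 + 154)))) = √(43115 + (7 + (41/40)/225)) = √(43115 + (7 + (41/40)*(1/225))) = √(43115 + (7 + 41/9000)) = √(43115 + 63041/9000) = √(388098041/9000) = √3880980410/300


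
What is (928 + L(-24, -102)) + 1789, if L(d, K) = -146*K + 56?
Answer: 17665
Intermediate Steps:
L(d, K) = 56 - 146*K
(928 + L(-24, -102)) + 1789 = (928 + (56 - 146*(-102))) + 1789 = (928 + (56 + 14892)) + 1789 = (928 + 14948) + 1789 = 15876 + 1789 = 17665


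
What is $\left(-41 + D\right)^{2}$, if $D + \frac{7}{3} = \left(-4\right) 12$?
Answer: $\frac{75076}{9} \approx 8341.8$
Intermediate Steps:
$D = - \frac{151}{3}$ ($D = - \frac{7}{3} - 48 = - \frac{151}{3} \approx -50.333$)
$\left(-41 + D\right)^{2} = \left(-41 - \frac{151}{3}\right)^{2} = \left(- \frac{274}{3}\right)^{2} = \frac{75076}{9}$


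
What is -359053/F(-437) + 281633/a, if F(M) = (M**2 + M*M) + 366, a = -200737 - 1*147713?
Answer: -116390720141/66606914400 ≈ -1.7474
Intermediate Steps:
a = -348450 (a = -200737 - 147713 = -348450)
F(M) = 366 + 2*M**2 (F(M) = (M**2 + M**2) + 366 = 2*M**2 + 366 = 366 + 2*M**2)
-359053/F(-437) + 281633/a = -359053/(366 + 2*(-437)**2) + 281633/(-348450) = -359053/(366 + 2*190969) + 281633*(-1/348450) = -359053/(366 + 381938) - 281633/348450 = -359053/382304 - 281633/348450 = -116390720141/66606914400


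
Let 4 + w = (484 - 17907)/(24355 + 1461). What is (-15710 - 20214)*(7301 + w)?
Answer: -241668354907/922 ≈ -2.6211e+8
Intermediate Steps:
w = -17241/3688 (w = -4 + (484 - 17907)/(24355 + 1461) = -4 - 17423/25816 = -4 - 17423*1/25816 = -4 - 2489/3688 = -17241/3688 ≈ -4.6749)
(-15710 - 20214)*(7301 + w) = (-15710 - 20214)*(7301 - 17241/3688) = -35924*26908847/3688 = -241668354907/922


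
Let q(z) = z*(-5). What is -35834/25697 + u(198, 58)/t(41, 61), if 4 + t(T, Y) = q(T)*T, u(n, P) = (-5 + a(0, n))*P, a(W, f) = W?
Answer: -293875976/216086073 ≈ -1.3600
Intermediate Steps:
q(z) = -5*z
u(n, P) = -5*P (u(n, P) = (-5 + 0)*P = -5*P)
t(T, Y) = -4 - 5*T² (t(T, Y) = -4 + (-5*T)*T = -4 - 5*T²)
-35834/25697 + u(198, 58)/t(41, 61) = -35834/25697 + (-5*58)/(-4 - 5*41²) = -35834*1/25697 - 290/(-4 - 5*1681) = -35834/25697 - 290/(-4 - 8405) = -35834/25697 - 290/(-8409) = -35834/25697 - 290*(-1/8409) = -35834/25697 + 290/8409 = -293875976/216086073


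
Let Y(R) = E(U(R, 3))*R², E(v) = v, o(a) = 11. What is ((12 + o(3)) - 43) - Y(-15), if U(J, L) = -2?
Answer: 430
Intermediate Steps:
Y(R) = -2*R²
((12 + o(3)) - 43) - Y(-15) = ((12 + 11) - 43) - (-2)*(-15)² = (23 - 43) - (-2)*225 = -20 - 1*(-450) = -20 + 450 = 430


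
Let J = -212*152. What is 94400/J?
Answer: -2950/1007 ≈ -2.9295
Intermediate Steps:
J = -32224
94400/J = 94400/(-32224) = 94400*(-1/32224) = -2950/1007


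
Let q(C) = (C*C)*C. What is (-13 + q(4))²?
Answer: 2601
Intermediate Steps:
q(C) = C³ (q(C) = C²*C = C³)
(-13 + q(4))² = (-13 + 4³)² = (-13 + 64)² = 51² = 2601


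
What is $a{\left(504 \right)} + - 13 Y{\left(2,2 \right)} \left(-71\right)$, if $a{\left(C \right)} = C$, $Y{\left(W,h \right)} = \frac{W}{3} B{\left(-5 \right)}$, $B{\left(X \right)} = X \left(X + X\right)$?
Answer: $\frac{93812}{3} \approx 31271.0$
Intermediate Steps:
$B{\left(X \right)} = 2 X^{2}$ ($B{\left(X \right)} = X 2 X = 2 X^{2}$)
$Y{\left(W,h \right)} = \frac{50 W}{3}$ ($Y{\left(W,h \right)} = \frac{W}{3} \cdot 2 \left(-5\right)^{2} = \frac{W}{3} \cdot 2 \cdot 25 = \frac{W}{3} \cdot 50 = \frac{50 W}{3}$)
$a{\left(504 \right)} + - 13 Y{\left(2,2 \right)} \left(-71\right) = 504 + - 13 \cdot \frac{50}{3} \cdot 2 \left(-71\right) = 504 + \left(-13\right) \frac{100}{3} \left(-71\right) = 504 - - \frac{92300}{3} = 504 + \frac{92300}{3} = \frac{93812}{3}$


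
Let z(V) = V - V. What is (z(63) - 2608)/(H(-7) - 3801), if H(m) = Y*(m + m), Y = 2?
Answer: 2608/3829 ≈ 0.68112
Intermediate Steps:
z(V) = 0
H(m) = 4*m (H(m) = 2*(m + m) = 2*(2*m) = 4*m)
(z(63) - 2608)/(H(-7) - 3801) = (0 - 2608)/(4*(-7) - 3801) = -2608/(-28 - 3801) = -2608/(-3829) = -2608*(-1/3829) = 2608/3829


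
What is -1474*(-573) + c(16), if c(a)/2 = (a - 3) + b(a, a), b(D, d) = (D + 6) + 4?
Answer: 844680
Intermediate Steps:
b(D, d) = 10 + D (b(D, d) = (6 + D) + 4 = 10 + D)
c(a) = 14 + 4*a (c(a) = 2*((a - 3) + (10 + a)) = 2*((-3 + a) + (10 + a)) = 2*(7 + 2*a) = 14 + 4*a)
-1474*(-573) + c(16) = -1474*(-573) + (14 + 4*16) = 844602 + (14 + 64) = 844602 + 78 = 844680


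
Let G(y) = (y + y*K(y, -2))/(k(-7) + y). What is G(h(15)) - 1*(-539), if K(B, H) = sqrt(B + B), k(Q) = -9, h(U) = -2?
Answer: 5931/11 + 4*I/11 ≈ 539.18 + 0.36364*I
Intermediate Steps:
K(B, H) = sqrt(2)*sqrt(B) (K(B, H) = sqrt(2*B) = sqrt(2)*sqrt(B))
G(y) = (y + sqrt(2)*y**(3/2))/(-9 + y) (G(y) = (y + y*(sqrt(2)*sqrt(y)))/(-9 + y) = (y + sqrt(2)*y**(3/2))/(-9 + y))
G(h(15)) - 1*(-539) = (-2 + sqrt(2)*(-2)**(3/2))/(-9 - 2) - 1*(-539) = (-2 + sqrt(2)*(-2*I*sqrt(2)))/(-11) + 539 = -(-2 - 4*I)/11 + 539 = (2/11 + 4*I/11) + 539 = 5931/11 + 4*I/11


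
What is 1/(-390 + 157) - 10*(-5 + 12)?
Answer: -16311/233 ≈ -70.004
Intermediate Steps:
1/(-390 + 157) - 10*(-5 + 12) = 1/(-233) - 10*7 = -1/233 - 1*70 = -1/233 - 70 = -16311/233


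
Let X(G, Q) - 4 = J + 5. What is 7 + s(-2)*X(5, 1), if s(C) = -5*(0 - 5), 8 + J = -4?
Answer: -68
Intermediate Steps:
J = -12 (J = -8 - 4 = -12)
s(C) = 25 (s(C) = -5*(-5) = 25)
X(G, Q) = -3 (X(G, Q) = 4 + (-12 + 5) = 4 - 7 = -3)
7 + s(-2)*X(5, 1) = 7 + 25*(-3) = 7 - 75 = -68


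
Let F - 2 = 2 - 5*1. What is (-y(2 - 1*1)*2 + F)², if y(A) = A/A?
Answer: 9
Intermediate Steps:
F = -1 (F = 2 + (2 - 5*1) = 2 + (2 - 5) = 2 - 3 = -1)
y(A) = 1
(-y(2 - 1*1)*2 + F)² = (-1*1*2 - 1)² = (-1*2 - 1)² = (-2 - 1)² = (-3)² = 9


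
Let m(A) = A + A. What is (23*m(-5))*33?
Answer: -7590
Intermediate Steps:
m(A) = 2*A
(23*m(-5))*33 = (23*(2*(-5)))*33 = (23*(-10))*33 = -230*33 = -7590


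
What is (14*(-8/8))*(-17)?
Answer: 238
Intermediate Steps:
(14*(-8/8))*(-17) = (14*(-8*⅛))*(-17) = (14*(-1))*(-17) = -14*(-17) = 238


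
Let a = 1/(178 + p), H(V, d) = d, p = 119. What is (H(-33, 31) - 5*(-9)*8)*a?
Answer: 391/297 ≈ 1.3165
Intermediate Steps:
a = 1/297 (a = 1/(178 + 119) = 1/297 ≈ 0.0033670)
(H(-33, 31) - 5*(-9)*8)*a = (31 - 5*(-9)*8)*(1/297) = (31 + 45*8)*(1/297) = (31 + 360)*(1/297) = 391*(1/297) = 391/297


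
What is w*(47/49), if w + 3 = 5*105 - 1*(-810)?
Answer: 62604/49 ≈ 1277.6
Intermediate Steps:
w = 1332 (w = -3 + (5*105 - 1*(-810)) = -3 + (525 + 810) = -3 + 1335 = 1332)
w*(47/49) = 1332*(47/49) = 62604/49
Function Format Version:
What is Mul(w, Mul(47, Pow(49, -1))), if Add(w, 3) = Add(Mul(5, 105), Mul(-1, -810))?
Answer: Rational(62604, 49) ≈ 1277.6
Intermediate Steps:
w = 1332 (w = Add(-3, Add(Mul(5, 105), Mul(-1, -810))) = Add(-3, Add(525, 810)) = Add(-3, 1335) = 1332)
Mul(w, Mul(47, Pow(49, -1))) = Mul(1332, Mul(47, Pow(49, -1))) = Mul(1332, Mul(47, Rational(1, 49))) = Mul(1332, Rational(47, 49)) = Rational(62604, 49)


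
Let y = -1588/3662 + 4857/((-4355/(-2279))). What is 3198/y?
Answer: 621972390/494245603 ≈ 1.2584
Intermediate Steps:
y = 20264069723/7974005 (y = -1588*1/3662 + 4857/((-4355*(-1/2279))) = -794/1831 + 4857/(4355/2279) = -794/1831 + 4857*(2279/4355) = -794/1831 + 11069103/4355 = 20264069723/7974005 ≈ 2541.3)
3198/y = 3198/(20264069723/7974005) = 3198*(7974005/20264069723) = 621972390/494245603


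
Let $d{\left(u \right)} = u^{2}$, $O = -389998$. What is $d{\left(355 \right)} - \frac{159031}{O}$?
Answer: $\frac{49149656981}{389998} \approx 1.2603 \cdot 10^{5}$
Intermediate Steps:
$d{\left(355 \right)} - \frac{159031}{O} = 355^{2} - \frac{159031}{-389998} = 126025 - 159031 \left(- \frac{1}{389998}\right) = 126025 - - \frac{159031}{389998} = 126025 + \frac{159031}{389998} = \frac{49149656981}{389998}$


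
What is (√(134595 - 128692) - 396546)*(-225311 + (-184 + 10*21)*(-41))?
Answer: 89768893842 - 226377*√5903 ≈ 8.9752e+10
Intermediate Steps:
(√(134595 - 128692) - 396546)*(-225311 + (-184 + 10*21)*(-41)) = (√5903 - 396546)*(-225311 + (-184 + 210)*(-41)) = (-396546 + √5903)*(-225311 + 26*(-41)) = (-396546 + √5903)*(-225311 - 1066) = (-396546 + √5903)*(-226377) = 89768893842 - 226377*√5903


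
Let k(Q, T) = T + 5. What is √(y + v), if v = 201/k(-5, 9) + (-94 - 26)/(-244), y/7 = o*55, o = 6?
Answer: √1695549534/854 ≈ 48.217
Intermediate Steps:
y = 2310 (y = 7*(6*55) = 7*330 = 2310)
k(Q, T) = 5 + T
v = 12681/854 (v = 201/(5 + 9) + (-94 - 26)/(-244) = 201/14 - 120*(-1/244) = 201*(1/14) + 30/61 = 201/14 + 30/61 = 12681/854 ≈ 14.849)
√(y + v) = √(2310 + 12681/854) = √(1985421/854) = √1695549534/854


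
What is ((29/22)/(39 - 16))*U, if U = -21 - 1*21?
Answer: -609/253 ≈ -2.4071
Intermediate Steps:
U = -42 (U = -21 - 21 = -42)
((29/22)/(39 - 16))*U = ((29/22)/(39 - 16))*(-42) = ((29*(1/22))/23)*(-42) = ((1/23)*(29/22))*(-42) = (29/506)*(-42) = -609/253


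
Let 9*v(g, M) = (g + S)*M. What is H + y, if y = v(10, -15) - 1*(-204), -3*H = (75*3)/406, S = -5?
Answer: 238097/1218 ≈ 195.48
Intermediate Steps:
H = -75/406 (H = -75*3/(3*406) = -75/406 ≈ -0.18473)
v(g, M) = M*(-5 + g)/9 (v(g, M) = ((g - 5)*M)/9 = ((-5 + g)*M)/9 = (M*(-5 + g))/9 = M*(-5 + g)/9)
y = 587/3 (y = (1/9)*(-15)*(-5 + 10) - 1*(-204) = (1/9)*(-15)*5 + 204 = -25/3 + 204 = 587/3 ≈ 195.67)
H + y = -75/406 + 587/3 = 238097/1218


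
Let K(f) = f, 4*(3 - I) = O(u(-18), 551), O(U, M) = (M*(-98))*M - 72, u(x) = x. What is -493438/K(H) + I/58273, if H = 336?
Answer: -13127431043/9789864 ≈ -1340.9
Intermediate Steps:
O(U, M) = -72 - 98*M² (O(U, M) = (-98*M)*M - 72 = -98*M² - 72 = -72 - 98*M²)
I = 14876491/2 (I = 3 - (-72 - 98*551²)/4 = 3 - (-72 - 98*303601)/4 = 3 - (-72 - 29752898)/4 = 3 - ¼*(-29752970) = 3 + 14876485/2 = 14876491/2 ≈ 7.4382e+6)
-493438/K(H) + I/58273 = -493438/336 + (14876491/2)/58273 = -493438*1/336 + (14876491/2)*(1/58273) = -246719/168 + 14876491/116546 = -13127431043/9789864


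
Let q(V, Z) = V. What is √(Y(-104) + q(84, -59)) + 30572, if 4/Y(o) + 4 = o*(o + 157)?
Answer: 30572 + √159736465/1379 ≈ 30581.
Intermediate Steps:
Y(o) = 4/(-4 + o*(157 + o)) (Y(o) = 4/(-4 + o*(o + 157)) = 4/(-4 + o*(157 + o)))
√(Y(-104) + q(84, -59)) + 30572 = √(4/(-4 + (-104)² + 157*(-104)) + 84) + 30572 = √(4/(-4 + 10816 - 16328) + 84) + 30572 = √(4/(-5516) + 84) + 30572 = √(4*(-1/5516) + 84) + 30572 = √(-1/1379 + 84) + 30572 = √(115835/1379) + 30572 = √159736465/1379 + 30572 = 30572 + √159736465/1379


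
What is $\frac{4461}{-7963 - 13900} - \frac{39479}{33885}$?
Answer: $- \frac{1014290362}{740827755} \approx -1.3691$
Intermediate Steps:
$\frac{4461}{-7963 - 13900} - \frac{39479}{33885} = \frac{4461}{-21863} - \frac{39479}{33885} = 4461 \left(- \frac{1}{21863}\right) - \frac{39479}{33885} = - \frac{4461}{21863} - \frac{39479}{33885} = - \frac{1014290362}{740827755}$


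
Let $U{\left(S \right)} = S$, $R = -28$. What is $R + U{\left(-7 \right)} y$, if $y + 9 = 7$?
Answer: $-14$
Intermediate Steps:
$y = -2$ ($y = -9 + 7 = -2$)
$R + U{\left(-7 \right)} y = -28 - -14 = -28 + 14 = -14$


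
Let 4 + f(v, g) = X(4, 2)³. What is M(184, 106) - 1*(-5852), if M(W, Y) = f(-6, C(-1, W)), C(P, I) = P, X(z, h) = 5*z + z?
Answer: 19672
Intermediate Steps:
X(z, h) = 6*z
f(v, g) = 13820 (f(v, g) = -4 + (6*4)³ = -4 + 24³ = -4 + 13824 = 13820)
M(W, Y) = 13820
M(184, 106) - 1*(-5852) = 13820 - 1*(-5852) = 13820 + 5852 = 19672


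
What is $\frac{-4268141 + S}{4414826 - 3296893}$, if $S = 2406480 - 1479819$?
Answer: $- \frac{3341480}{1117933} \approx -2.989$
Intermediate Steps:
$S = 926661$ ($S = 2406480 - 1479819 = 926661$)
$\frac{-4268141 + S}{4414826 - 3296893} = \frac{-4268141 + 926661}{4414826 - 3296893} = - \frac{3341480}{1117933}$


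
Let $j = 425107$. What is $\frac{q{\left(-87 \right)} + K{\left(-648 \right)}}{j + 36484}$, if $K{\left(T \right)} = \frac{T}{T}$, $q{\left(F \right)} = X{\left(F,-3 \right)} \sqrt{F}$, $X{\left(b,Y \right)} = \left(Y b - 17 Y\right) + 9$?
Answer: $\frac{1}{461591} + \frac{321 i \sqrt{87}}{461591} \approx 2.1664 \cdot 10^{-6} + 0.0064865 i$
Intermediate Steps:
$X{\left(b,Y \right)} = 9 - 17 Y + Y b$ ($X{\left(b,Y \right)} = \left(- 17 Y + Y b\right) + 9 = 9 - 17 Y + Y b$)
$q{\left(F \right)} = \sqrt{F} \left(60 - 3 F\right)$ ($q{\left(F \right)} = \left(9 - -51 - 3 F\right) \sqrt{F} = \left(9 + 51 - 3 F\right) \sqrt{F} = \left(60 - 3 F\right) \sqrt{F} = \sqrt{F} \left(60 - 3 F\right)$)
$K{\left(T \right)} = 1$
$\frac{q{\left(-87 \right)} + K{\left(-648 \right)}}{j + 36484} = \frac{3 \sqrt{-87} \left(20 - -87\right) + 1}{425107 + 36484} = \frac{3 i \sqrt{87} \left(20 + 87\right) + 1}{461591} = \left(3 i \sqrt{87} \cdot 107 + 1\right) \frac{1}{461591} = \left(321 i \sqrt{87} + 1\right) \frac{1}{461591} = \left(1 + 321 i \sqrt{87}\right) \frac{1}{461591} = \frac{1}{461591} + \frac{321 i \sqrt{87}}{461591}$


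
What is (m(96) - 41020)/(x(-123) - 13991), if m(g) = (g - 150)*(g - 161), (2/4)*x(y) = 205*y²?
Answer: -37510/6188899 ≈ -0.0060609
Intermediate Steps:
x(y) = 410*y² (x(y) = 2*(205*y²) = 410*y²)
m(g) = (-161 + g)*(-150 + g) (m(g) = (-150 + g)*(-161 + g) = (-161 + g)*(-150 + g))
(m(96) - 41020)/(x(-123) - 13991) = ((24150 + 96² - 311*96) - 41020)/(410*(-123)² - 13991) = ((24150 + 9216 - 29856) - 41020)/(410*15129 - 13991) = (3510 - 41020)/(6202890 - 13991) = -37510/6188899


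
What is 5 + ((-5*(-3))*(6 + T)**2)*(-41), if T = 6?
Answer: -88555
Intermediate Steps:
5 + ((-5*(-3))*(6 + T)**2)*(-41) = 5 + ((-5*(-3))*(6 + 6)**2)*(-41) = 5 + (15*12**2)*(-41) = 5 + (15*144)*(-41) = 5 + 2160*(-41) = 5 - 88560 = -88555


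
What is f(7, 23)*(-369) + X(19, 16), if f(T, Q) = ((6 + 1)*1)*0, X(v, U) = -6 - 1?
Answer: -7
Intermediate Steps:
X(v, U) = -7
f(T, Q) = 0 (f(T, Q) = (7*1)*0 = 7*0 = 0)
f(7, 23)*(-369) + X(19, 16) = 0*(-369) - 7 = 0 - 7 = -7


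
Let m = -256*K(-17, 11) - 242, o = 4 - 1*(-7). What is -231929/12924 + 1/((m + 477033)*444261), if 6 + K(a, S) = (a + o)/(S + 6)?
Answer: -16431564441706997/915631675403580 ≈ -17.946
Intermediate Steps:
o = 11 (o = 4 + 7 = 11)
K(a, S) = -6 + (11 + a)/(6 + S) (K(a, S) = -6 + (a + 11)/(S + 6) = -6 + (11 + a)/(6 + S))
m = 23534/17 (m = -256*(-25 - 17 - 6*11)/(6 + 11) - 242 = -256*(-25 - 17 - 66)/17 - 242 = -256*(-108)/17 - 242 = -256*(-108/17) - 242 = 27648/17 - 242 = 23534/17 ≈ 1384.4)
-231929/12924 + 1/((m + 477033)*444261) = -231929/12924 + 1/((23534/17 + 477033)*444261) = -231929*1/12924 + (1/444261)/(8133095/17) = -231929/12924 + (17/8133095)*(1/444261) = -231929/12924 + 1/212542171635 = -16431564441706997/915631675403580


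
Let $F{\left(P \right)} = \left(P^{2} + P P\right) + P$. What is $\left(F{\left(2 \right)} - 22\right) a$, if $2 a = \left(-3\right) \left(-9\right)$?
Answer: $-162$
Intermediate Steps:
$F{\left(P \right)} = P + 2 P^{2}$ ($F{\left(P \right)} = \left(P^{2} + P^{2}\right) + P = 2 P^{2} + P = P + 2 P^{2}$)
$a = \frac{27}{2}$ ($a = \frac{\left(-3\right) \left(-9\right)}{2} = \frac{1}{2} \cdot 27 = \frac{27}{2} \approx 13.5$)
$\left(F{\left(2 \right)} - 22\right) a = \left(2 \left(1 + 2 \cdot 2\right) - 22\right) \frac{27}{2} = \left(2 \left(1 + 4\right) - 22\right) \frac{27}{2} = \left(2 \cdot 5 - 22\right) \frac{27}{2} = \left(10 - 22\right) \frac{27}{2} = \left(-12\right) \frac{27}{2} = -162$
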